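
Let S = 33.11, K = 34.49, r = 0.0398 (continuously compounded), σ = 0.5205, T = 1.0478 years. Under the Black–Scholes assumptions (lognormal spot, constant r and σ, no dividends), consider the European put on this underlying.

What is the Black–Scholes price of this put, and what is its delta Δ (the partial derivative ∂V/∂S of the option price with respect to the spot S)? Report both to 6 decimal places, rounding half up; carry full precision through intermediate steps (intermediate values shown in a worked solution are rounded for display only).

price = 6.937933
Δ = -0.394339

σ√T = 0.5205·√1.0478 = 0.532795
d₁ = (ln(S/K) + (r+σ²/2)T) / (σ√T) = (ln(33.11/34.49) + (0.0398+0.5205²/2)·1.0478) / 0.532795 = (-0.040834 + 0.183638) / 0.532795 = 0.268027
d₂ = d₁ − σ√T = 0.268027 − 0.532795 = -0.264768
e^{−rT} = e^{−0.0398·1.0478} = 0.959155
N(−d₁) = 0.394339,  N(−d₂) = 0.604406
Put price V = K·e^{−rT}·N(−d₂) − S·N(−d₁) = 19.994504 − 13.056571 = 6.937933
Δ = −N(−d₁) = -0.394339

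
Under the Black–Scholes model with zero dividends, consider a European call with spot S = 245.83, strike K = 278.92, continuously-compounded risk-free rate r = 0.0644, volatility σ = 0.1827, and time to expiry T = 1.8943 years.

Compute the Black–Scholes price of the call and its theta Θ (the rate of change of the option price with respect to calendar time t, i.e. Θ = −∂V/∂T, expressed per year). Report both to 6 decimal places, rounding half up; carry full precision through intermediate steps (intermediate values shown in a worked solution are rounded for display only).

price = 24.123823
Θ = -13.517993

σ√T = 0.1827·√1.8943 = 0.251457
d₁ = (ln(S/K) + (r+σ²/2)T) / (σ√T) = (ln(245.83/278.92) + (0.0644+0.1827²/2)·1.8943) / 0.251457 = (-0.126285 + 0.153608) / 0.251457 = 0.108660
d₂ = d₁ − σ√T = 0.108660 − 0.251457 = -0.142796
e^{−rT} = e^{−0.0644·1.8943} = 0.885155
N(d₁) = 0.543264,  N(d₂) = 0.443226
Call price V = S·N(d₁) − K·e^{−rT}·N(d₂) = 133.550601 − 109.426778 = 24.123823
φ(d₁) = (1/√(2π))·e^{−d₁²/2} = 0.396594
Θ = −S·φ(d₁)·σ/(2√T) − r·K·e^{−rT}·N(d₂) = −6.470908 − 7.047085 = -13.517993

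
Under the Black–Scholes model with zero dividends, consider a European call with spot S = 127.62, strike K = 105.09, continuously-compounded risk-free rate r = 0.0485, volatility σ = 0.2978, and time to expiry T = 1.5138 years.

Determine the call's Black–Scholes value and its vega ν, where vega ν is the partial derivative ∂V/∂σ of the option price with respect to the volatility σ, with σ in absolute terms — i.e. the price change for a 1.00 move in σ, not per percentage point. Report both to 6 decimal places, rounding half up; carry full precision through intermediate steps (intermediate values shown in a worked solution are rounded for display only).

price = 35.464361
ν = 41.264398

σ√T = 0.2978·√1.5138 = 0.366403
d₁ = (ln(S/K) + (r+σ²/2)T) / (σ√T) = (ln(127.62/105.09) + (0.0485+0.2978²/2)·1.5138) / 0.366403 = (0.194240 + 0.140545) / 0.366403 = 0.913707
d₂ = d₁ − σ√T = 0.913707 − 0.366403 = 0.547304
e^{−rT} = e^{−0.0485·1.5138} = 0.929211
N(d₁) = 0.819565,  N(d₂) = 0.707915
Call price V = S·N(d₁) − K·e^{−rT}·N(d₂) = 104.592824 − 69.128463 = 35.464361
φ(d₁) = (1/√(2π))·e^{−d₁²/2} = 0.262798
ν = S·φ(d₁)·√T = 41.264398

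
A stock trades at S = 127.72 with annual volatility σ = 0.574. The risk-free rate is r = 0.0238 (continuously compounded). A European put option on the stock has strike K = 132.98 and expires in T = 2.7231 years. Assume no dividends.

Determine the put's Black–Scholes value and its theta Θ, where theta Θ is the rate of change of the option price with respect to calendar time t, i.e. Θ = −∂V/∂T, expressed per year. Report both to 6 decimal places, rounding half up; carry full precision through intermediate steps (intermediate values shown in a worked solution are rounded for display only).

price = 44.427569
Θ = -5.826867

σ√T = 0.574·√2.7231 = 0.947204
d₁ = (ln(S/K) + (r+σ²/2)T) / (σ√T) = (ln(127.72/132.98) + (0.0238+0.574²/2)·2.7231) / 0.947204 = (-0.040358 + 0.513408) / 0.947204 = 0.499416
d₂ = d₁ − σ√T = 0.499416 − 0.947204 = -0.447788
e^{−rT} = e^{−0.0238·2.7231} = 0.937246
N(−d₁) = 0.308743,  N(−d₂) = 0.672847
Put price V = K·e^{−rT}·N(−d₂) − S·N(−d₁) = 83.860226 − 39.432657 = 44.427569
φ(d₁) = (1/√(2π))·e^{−d₁²/2} = 0.352168
Θ = −S·φ(d₁)·σ/(2√T) + r·K·e^{−rT}·N(−d₂) = −7.822740 + 1.995873 = -5.826867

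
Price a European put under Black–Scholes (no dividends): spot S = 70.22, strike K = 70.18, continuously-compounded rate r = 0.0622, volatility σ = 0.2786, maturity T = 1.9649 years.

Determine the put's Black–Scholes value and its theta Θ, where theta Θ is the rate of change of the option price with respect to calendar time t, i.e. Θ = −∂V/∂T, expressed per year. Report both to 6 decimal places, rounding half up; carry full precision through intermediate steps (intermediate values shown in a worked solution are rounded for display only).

σ√T = 0.2786·√1.9649 = 0.390527
d₁ = (ln(S/K) + (r+σ²/2)T) / (σ√T) = (ln(70.22/70.18) + (0.0622+0.2786²/2)·1.9649) / 0.390527 = (0.000570 + 0.198473) / 0.390527 = 0.509676
d₂ = d₁ − σ√T = 0.509676 − 0.390527 = 0.119149
e^{−rT} = e^{−0.0622·1.9649} = 0.884957
N(−d₁) = 0.305139,  N(−d₂) = 0.452579
Put price V = K·e^{−rT}·N(−d₂) − S·N(−d₁) = 28.107969 − 21.426878 = 6.681091
φ(d₁) = (1/√(2π))·e^{−d₁²/2} = 0.350350
Θ = −S·φ(d₁)·σ/(2√T) + r·K·e^{−rT}·N(−d₂) = −2.444801 + 1.748316 = -0.696485

price = 6.681091
Θ = -0.696485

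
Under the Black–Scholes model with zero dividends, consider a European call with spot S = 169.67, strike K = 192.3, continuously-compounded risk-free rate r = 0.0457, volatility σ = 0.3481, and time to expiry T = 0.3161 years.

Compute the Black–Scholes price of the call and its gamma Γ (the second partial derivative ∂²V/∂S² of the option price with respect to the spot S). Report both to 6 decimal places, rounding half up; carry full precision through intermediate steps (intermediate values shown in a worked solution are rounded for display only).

σ√T = 0.3481·√0.3161 = 0.195711
d₁ = (ln(S/K) + (r+σ²/2)T) / (σ√T) = (ln(169.67/192.3) + (0.0457+0.3481²/2)·0.3161) / 0.195711 = (-0.125201 + 0.033597) / 0.195711 = -0.468056
d₂ = d₁ − σ√T = -0.468056 − 0.195711 = -0.663768
e^{−rT} = e^{−0.0457·0.3161} = 0.985658
N(d₁) = 0.319872,  N(d₂) = 0.253419
Call price V = S·N(d₁) − K·e^{−rT}·N(d₂) = 54.272699 − 48.033636 = 6.239063
φ(d₁) = (1/√(2π))·e^{−d₁²/2} = 0.357551
Γ = φ(d₁) / (S·σ·√T) = 0.010768

price = 6.239063
Γ = 0.010768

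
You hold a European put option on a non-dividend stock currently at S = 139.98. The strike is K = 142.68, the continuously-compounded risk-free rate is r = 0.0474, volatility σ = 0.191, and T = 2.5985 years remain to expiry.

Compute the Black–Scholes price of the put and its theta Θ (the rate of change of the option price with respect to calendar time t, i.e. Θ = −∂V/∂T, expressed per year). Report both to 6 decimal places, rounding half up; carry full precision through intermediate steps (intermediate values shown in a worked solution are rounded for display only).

price = 10.275348
Θ = -0.378265

σ√T = 0.191·√2.5985 = 0.307889
d₁ = (ln(S/K) + (r+σ²/2)T) / (σ√T) = (ln(139.98/142.68) + (0.0474+0.191²/2)·2.5985) / 0.307889 = (-0.019105 + 0.170567) / 0.307889 = 0.491937
d₂ = d₁ − σ√T = 0.491937 − 0.307889 = 0.184047
e^{−rT} = e^{−0.0474·2.5985} = 0.884114
N(−d₁) = 0.311382,  N(−d₂) = 0.426988
Put price V = K·e^{−rT}·N(−d₂) − S·N(−d₁) = 53.862617 − 43.587268 = 10.275348
φ(d₁) = (1/√(2π))·e^{−d₁²/2} = 0.353476
Θ = −S·φ(d₁)·σ/(2√T) + r·K·e^{−rT}·N(−d₂) = −2.931353 + 2.553088 = -0.378265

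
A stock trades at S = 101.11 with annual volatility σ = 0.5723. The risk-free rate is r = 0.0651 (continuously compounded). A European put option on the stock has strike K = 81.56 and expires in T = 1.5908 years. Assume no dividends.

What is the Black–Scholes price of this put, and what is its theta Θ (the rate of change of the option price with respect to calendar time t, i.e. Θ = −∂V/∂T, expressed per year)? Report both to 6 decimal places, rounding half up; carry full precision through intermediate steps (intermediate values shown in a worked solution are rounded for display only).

σ√T = 0.5723·√1.5908 = 0.721824
d₁ = (ln(S/K) + (r+σ²/2)T) / (σ√T) = (ln(101.11/81.56) + (0.0651+0.5723²/2)·1.5908) / 0.721824 = (0.214870 + 0.364076) / 0.721824 = 0.802060
d₂ = d₁ − σ√T = 0.802060 − 0.721824 = 0.080236
e^{−rT} = e^{−0.0651·1.5908} = 0.901621
N(−d₁) = 0.211259,  N(−d₂) = 0.468025
Put price V = K·e^{−rT}·N(−d₂) − S·N(−d₁) = 34.416780 − 21.360413 = 13.056366
φ(d₁) = (1/√(2π))·e^{−d₁²/2} = 0.289214
Θ = −S·φ(d₁)·σ/(2√T) + r·K·e^{−rT}·N(−d₂) = −6.634364 + 2.240532 = -4.393832

price = 13.056366
Θ = -4.393832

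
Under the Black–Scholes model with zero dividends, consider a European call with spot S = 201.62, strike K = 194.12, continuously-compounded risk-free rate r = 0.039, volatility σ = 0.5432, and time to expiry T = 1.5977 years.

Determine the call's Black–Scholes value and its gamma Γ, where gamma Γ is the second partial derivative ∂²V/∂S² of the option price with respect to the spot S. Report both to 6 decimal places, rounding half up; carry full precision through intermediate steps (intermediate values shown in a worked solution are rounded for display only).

σ√T = 0.5432·√1.5977 = 0.686606
d₁ = (ln(S/K) + (r+σ²/2)T) / (σ√T) = (ln(201.62/194.12) + (0.039+0.5432²/2)·1.5977) / 0.686606 = (0.037908 + 0.298024) / 0.686606 = 0.489265
d₂ = d₁ − σ√T = 0.489265 − 0.686606 = -0.197341
e^{−rT} = e^{−0.039·1.5977} = 0.939591
N(d₁) = 0.687673,  N(d₂) = 0.421781
Call price V = S·N(d₁) − K·e^{−rT}·N(d₂) = 138.648627 − 76.930008 = 61.718619
φ(d₁) = (1/√(2π))·e^{−d₁²/2} = 0.353940
Γ = φ(d₁) / (S·σ·√T) = 0.002557

price = 61.718619
Γ = 0.002557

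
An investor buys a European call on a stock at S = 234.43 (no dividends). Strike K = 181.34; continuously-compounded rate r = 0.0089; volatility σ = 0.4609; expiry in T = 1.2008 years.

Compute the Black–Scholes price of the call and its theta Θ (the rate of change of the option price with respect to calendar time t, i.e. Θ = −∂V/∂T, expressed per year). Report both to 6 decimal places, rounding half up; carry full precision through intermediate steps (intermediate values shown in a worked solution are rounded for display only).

σ√T = 0.4609·√1.2008 = 0.505059
d₁ = (ln(S/K) + (r+σ²/2)T) / (σ√T) = (ln(234.43/181.34) + (0.0089+0.4609²/2)·1.2008) / 0.505059 = (0.256783 + 0.138229) / 0.505059 = 0.782112
d₂ = d₁ − σ√T = 0.782112 − 0.505059 = 0.277053
e^{−rT} = e^{−0.0089·1.2008} = 0.989370
N(d₁) = 0.782926,  N(d₂) = 0.609130
Call price V = S·N(d₁) − K·e^{−rT}·N(d₂) = 183.541260 − 109.285489 = 74.255771
φ(d₁) = (1/√(2π))·e^{−d₁²/2} = 0.293820
Θ = −S·φ(d₁)·σ/(2√T) − r·K·e^{−rT}·N(d₂) = −14.485577 − 0.972641 = -15.458218

price = 74.255771
Θ = -15.458218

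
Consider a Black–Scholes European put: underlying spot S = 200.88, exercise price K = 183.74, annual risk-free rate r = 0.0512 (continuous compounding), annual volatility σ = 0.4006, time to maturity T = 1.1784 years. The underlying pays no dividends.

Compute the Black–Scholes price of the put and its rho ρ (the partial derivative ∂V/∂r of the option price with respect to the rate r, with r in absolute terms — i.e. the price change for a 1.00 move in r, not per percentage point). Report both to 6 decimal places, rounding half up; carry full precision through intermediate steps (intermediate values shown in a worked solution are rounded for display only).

σ√T = 0.4006·√1.1784 = 0.434868
d₁ = (ln(S/K) + (r+σ²/2)T) / (σ√T) = (ln(200.88/183.74) + (0.0512+0.4006²/2)·1.1784) / 0.434868 = (0.089186 + 0.154889) / 0.434868 = 0.561263
d₂ = d₁ − σ√T = 0.561263 − 0.434868 = 0.126395
e^{−rT} = e^{−0.0512·1.1784} = 0.941450
N(−d₁) = 0.287309,  N(−d₂) = 0.449710
Put price V = K·e^{−rT}·N(−d₂) − S·N(−d₁) = 77.791690 − 57.714679 = 20.077011
ρ = −K·T·e^{−rT}·N(−d₂) = -91.669727

price = 20.077011
ρ = -91.669727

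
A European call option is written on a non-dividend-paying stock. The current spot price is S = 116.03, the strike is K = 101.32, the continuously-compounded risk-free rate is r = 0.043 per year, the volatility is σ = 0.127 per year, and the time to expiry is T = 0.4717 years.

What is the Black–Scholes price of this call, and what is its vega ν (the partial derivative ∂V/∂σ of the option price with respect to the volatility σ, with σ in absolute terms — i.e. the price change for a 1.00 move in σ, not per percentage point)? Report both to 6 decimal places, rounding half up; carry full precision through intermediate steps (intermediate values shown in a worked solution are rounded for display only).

price = 16.882450
ν = 5.954127

σ√T = 0.127·√0.4717 = 0.087224
d₁ = (ln(S/K) + (r+σ²/2)T) / (σ√T) = (ln(116.03/101.32) + (0.043+0.127²/2)·0.4717) / 0.087224 = (0.135565 + 0.024087) / 0.087224 = 1.830366
d₂ = d₁ − σ√T = 1.830366 − 0.087224 = 1.743142
e^{−rT} = e^{−0.043·0.4717} = 0.979921
N(d₁) = 0.966402,  N(d₂) = 0.959346
Call price V = S·N(d₁) − K·e^{−rT}·N(d₂) = 112.131668 − 95.249218 = 16.882450
φ(d₁) = (1/√(2π))·e^{−d₁²/2} = 0.074716
ν = S·φ(d₁)·√T = 5.954127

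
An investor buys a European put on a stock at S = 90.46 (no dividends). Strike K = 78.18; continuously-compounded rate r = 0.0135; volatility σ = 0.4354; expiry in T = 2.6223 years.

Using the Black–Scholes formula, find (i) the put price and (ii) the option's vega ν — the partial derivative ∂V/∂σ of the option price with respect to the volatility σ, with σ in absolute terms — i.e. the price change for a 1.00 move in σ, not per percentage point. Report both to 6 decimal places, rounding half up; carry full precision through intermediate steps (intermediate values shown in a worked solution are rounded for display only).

price = 16.079573
ν = 48.528415

σ√T = 0.4354·√2.6223 = 0.705066
d₁ = (ln(S/K) + (r+σ²/2)T) / (σ√T) = (ln(90.46/78.18) + (0.0135+0.4354²/2)·2.6223) / 0.705066 = (0.145894 + 0.283960) / 0.705066 = 0.609665
d₂ = d₁ − σ√T = 0.609665 − 0.705066 = -0.095401
e^{−rT} = e^{−0.0135·2.6223} = 0.965218
N(−d₁) = 0.271042,  N(−d₂) = 0.538002
Put price V = K·e^{−rT}·N(−d₂) − S·N(−d₁) = 40.598025 − 24.518452 = 16.079573
φ(d₁) = (1/√(2π))·e^{−d₁²/2} = 0.331282
ν = S·φ(d₁)·√T = 48.528415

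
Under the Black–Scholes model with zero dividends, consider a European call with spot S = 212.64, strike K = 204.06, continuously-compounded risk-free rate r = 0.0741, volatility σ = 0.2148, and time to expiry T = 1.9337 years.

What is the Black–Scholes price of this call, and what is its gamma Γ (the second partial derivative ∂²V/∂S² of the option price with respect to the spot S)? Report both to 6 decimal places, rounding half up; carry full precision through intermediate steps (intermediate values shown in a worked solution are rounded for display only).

price = 45.256331
Γ = 0.004681

σ√T = 0.2148·√1.9337 = 0.298696
d₁ = (ln(S/K) + (r+σ²/2)T) / (σ√T) = (ln(212.64/204.06) + (0.0741+0.2148²/2)·1.9337) / 0.298696 = (0.041187 + 0.187897) / 0.298696 = 0.766945
d₂ = d₁ − σ√T = 0.766945 − 0.298696 = 0.468250
e^{−rT} = e^{−0.0741·1.9337} = 0.866505
N(d₁) = 0.778443,  N(d₂) = 0.680197
Call price V = S·N(d₁) − K·e^{−rT}·N(d₂) = 165.528124 − 120.271794 = 45.256331
φ(d₁) = (1/√(2π))·e^{−d₁²/2} = 0.297292
Γ = φ(d₁) / (S·σ·√T) = 0.004681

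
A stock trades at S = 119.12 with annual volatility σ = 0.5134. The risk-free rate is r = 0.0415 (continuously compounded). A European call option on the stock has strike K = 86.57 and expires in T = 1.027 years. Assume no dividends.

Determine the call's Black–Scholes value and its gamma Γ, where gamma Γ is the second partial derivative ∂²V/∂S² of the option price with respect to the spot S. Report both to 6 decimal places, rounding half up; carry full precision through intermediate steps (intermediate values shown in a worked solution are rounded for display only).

σ√T = 0.5134·√1.027 = 0.520285
d₁ = (ln(S/K) + (r+σ²/2)T) / (σ√T) = (ln(119.12/86.57) + (0.0415+0.5134²/2)·1.027) / 0.520285 = (0.319178 + 0.177969) / 0.520285 = 0.955528
d₂ = d₁ − σ√T = 0.955528 − 0.520285 = 0.435243
e^{−rT} = e^{−0.0415·1.027} = 0.958275
N(d₁) = 0.830345,  N(d₂) = 0.668307
Call price V = S·N(d₁) − K·e^{−rT}·N(d₂) = 98.910653 − 55.441329 = 43.469324
φ(d₁) = (1/√(2π))·e^{−d₁²/2} = 0.252724
Γ = φ(d₁) / (S·σ·√T) = 0.004078

price = 43.469324
Γ = 0.004078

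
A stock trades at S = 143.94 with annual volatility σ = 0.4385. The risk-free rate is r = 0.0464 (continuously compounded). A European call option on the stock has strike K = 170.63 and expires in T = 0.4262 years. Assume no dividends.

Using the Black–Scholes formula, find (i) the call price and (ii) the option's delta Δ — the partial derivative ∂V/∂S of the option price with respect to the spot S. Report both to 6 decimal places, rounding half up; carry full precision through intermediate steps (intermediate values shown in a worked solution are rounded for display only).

price = 8.402619
Δ = 0.351238

σ√T = 0.4385·√0.4262 = 0.286270
d₁ = (ln(S/K) + (r+σ²/2)T) / (σ√T) = (ln(143.94/170.63) + (0.0464+0.4385²/2)·0.4262) / 0.286270 = (-0.170101 + 0.060751) / 0.286270 = -0.381981
d₂ = d₁ − σ√T = -0.381981 − 0.286270 = -0.668252
e^{−rT} = e^{−0.0464·0.4262} = 0.980419
N(d₁) = 0.351238,  N(d₂) = 0.251987
Call price V = S·N(d₁) − K·e^{−rT}·N(d₂) = 50.557145 − 42.154526 = 8.402619
Δ = N(d₁) = 0.351238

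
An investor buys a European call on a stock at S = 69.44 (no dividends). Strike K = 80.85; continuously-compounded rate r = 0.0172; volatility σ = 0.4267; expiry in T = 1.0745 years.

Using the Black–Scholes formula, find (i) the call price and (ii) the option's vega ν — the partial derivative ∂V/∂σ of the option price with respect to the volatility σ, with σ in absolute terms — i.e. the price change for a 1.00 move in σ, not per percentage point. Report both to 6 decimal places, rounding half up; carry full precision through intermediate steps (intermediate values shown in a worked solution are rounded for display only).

price = 8.637566
ν = 28.621860

σ√T = 0.4267·√1.0745 = 0.442309
d₁ = (ln(S/K) + (r+σ²/2)T) / (σ√T) = (ln(69.44/80.85) + (0.0172+0.4267²/2)·1.0745) / 0.442309 = (-0.152133 + 0.116300) / 0.442309 = -0.081012
d₂ = d₁ − σ√T = -0.081012 − 0.442309 = -0.523321
e^{−rT} = e^{−0.0172·1.0745} = 0.981688
N(d₁) = 0.467716,  N(d₂) = 0.300375
Call price V = S·N(d₁) − K·e^{−rT}·N(d₂) = 32.478206 − 23.840640 = 8.637566
φ(d₁) = (1/√(2π))·e^{−d₁²/2} = 0.397635
ν = S·φ(d₁)·√T = 28.621860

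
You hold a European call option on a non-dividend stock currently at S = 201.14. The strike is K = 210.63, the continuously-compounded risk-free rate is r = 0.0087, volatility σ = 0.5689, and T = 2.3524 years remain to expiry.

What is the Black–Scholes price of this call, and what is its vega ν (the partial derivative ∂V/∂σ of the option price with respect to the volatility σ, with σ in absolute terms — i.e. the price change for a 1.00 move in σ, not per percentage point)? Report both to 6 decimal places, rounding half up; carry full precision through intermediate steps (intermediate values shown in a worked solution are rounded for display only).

price = 66.154652
ν = 113.295405

σ√T = 0.5689·√2.3524 = 0.872552
d₁ = (ln(S/K) + (r+σ²/2)T) / (σ√T) = (ln(201.14/210.63) + (0.0087+0.5689²/2)·2.3524) / 0.872552 = (-0.046102 + 0.401140) / 0.872552 = 0.406896
d₂ = d₁ − σ√T = 0.406896 − 0.872552 = -0.465657
e^{−rT} = e^{−0.0087·2.3524} = 0.979742
N(d₁) = 0.657958,  N(d₂) = 0.320731
Call price V = S·N(d₁) − K·e^{−rT}·N(d₂) = 132.341617 − 66.186965 = 66.154652
φ(d₁) = (1/√(2π))·e^{−d₁²/2} = 0.367247
ν = S·φ(d₁)·√T = 113.295405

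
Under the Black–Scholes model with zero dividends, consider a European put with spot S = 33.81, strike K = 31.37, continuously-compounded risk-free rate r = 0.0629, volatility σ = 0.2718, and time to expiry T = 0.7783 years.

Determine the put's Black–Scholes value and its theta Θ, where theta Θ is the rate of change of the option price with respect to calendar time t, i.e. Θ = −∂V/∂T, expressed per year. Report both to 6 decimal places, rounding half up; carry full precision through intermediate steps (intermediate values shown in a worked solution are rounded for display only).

price = 1.463318
Θ = -1.047110

σ√T = 0.2718·√0.7783 = 0.239786
d₁ = (ln(S/K) + (r+σ²/2)T) / (σ√T) = (ln(33.81/31.37) + (0.0629+0.2718²/2)·0.7783) / 0.239786 = (0.074905 + 0.077704) / 0.239786 = 0.636436
d₂ = d₁ − σ√T = 0.636436 − 0.239786 = 0.396651
e^{−rT} = e^{−0.0629·0.7783} = 0.952224
N(−d₁) = 0.262246,  N(−d₂) = 0.345813
Put price V = K·e^{−rT}·N(−d₂) − S·N(−d₁) = 10.329857 − 8.866539 = 1.463318
φ(d₁) = (1/√(2π))·e^{−d₁²/2} = 0.325802
Θ = −S·φ(d₁)·σ/(2√T) + r·K·e^{−rT}·N(−d₂) = −1.696858 + 0.649748 = -1.047110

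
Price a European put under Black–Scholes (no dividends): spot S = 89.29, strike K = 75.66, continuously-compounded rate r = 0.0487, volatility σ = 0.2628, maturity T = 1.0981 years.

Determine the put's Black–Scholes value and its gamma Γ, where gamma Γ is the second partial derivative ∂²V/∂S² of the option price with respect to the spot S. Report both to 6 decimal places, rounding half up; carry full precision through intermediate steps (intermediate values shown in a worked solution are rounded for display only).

σ√T = 0.2628·√1.0981 = 0.275389
d₁ = (ln(S/K) + (r+σ²/2)T) / (σ√T) = (ln(89.29/75.66) + (0.0487+0.2628²/2)·1.0981) / 0.275389 = (0.165640 + 0.091397) / 0.275389 = 0.933360
d₂ = d₁ − σ√T = 0.933360 − 0.275389 = 0.657971
e^{−rT} = e^{−0.0487·1.0981} = 0.947927
N(−d₁) = 0.175317,  N(−d₂) = 0.255278
Put price V = K·e^{−rT}·N(−d₂) − S·N(−d₁) = 18.308612 − 15.654065 = 2.654547
φ(d₁) = (1/√(2π))·e^{−d₁²/2} = 0.258071
Γ = φ(d₁) / (S·σ·√T) = 0.010495

price = 2.654547
Γ = 0.010495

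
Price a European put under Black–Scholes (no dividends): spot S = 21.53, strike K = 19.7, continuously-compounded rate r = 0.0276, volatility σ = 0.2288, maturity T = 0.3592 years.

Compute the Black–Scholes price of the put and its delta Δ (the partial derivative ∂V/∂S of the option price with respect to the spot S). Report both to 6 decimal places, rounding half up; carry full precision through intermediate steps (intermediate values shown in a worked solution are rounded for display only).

price = 0.387513
Δ = -0.215160

σ√T = 0.2288·√0.3592 = 0.137127
d₁ = (ln(S/K) + (r+σ²/2)T) / (σ√T) = (ln(21.53/19.7) + (0.0276+0.2288²/2)·0.3592) / 0.137127 = (0.088829 + 0.019316) / 0.137127 = 0.788643
d₂ = d₁ − σ√T = 0.788643 − 0.137127 = 0.651516
e^{−rT} = e^{−0.0276·0.3592} = 0.990135
N(−d₁) = 0.215160,  N(−d₂) = 0.257357
Put price V = K·e^{−rT}·N(−d₂) − S·N(−d₁) = 5.019915 − 4.632402 = 0.387513
Δ = −N(−d₁) = -0.215160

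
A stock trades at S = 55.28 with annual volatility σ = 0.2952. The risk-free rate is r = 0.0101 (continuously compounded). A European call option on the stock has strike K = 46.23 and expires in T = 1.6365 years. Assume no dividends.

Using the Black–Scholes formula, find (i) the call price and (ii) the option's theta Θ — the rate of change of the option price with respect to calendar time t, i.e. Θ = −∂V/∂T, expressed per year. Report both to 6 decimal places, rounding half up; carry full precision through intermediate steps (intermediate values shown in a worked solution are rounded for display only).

price = 13.420096
Θ = -2.271948

σ√T = 0.2952·√1.6365 = 0.377637
d₁ = (ln(S/K) + (r+σ²/2)T) / (σ√T) = (ln(55.28/46.23) + (0.0101+0.2952²/2)·1.6365) / 0.377637 = (0.178782 + 0.087833) / 0.377637 = 0.706011
d₂ = d₁ − σ√T = 0.706011 − 0.377637 = 0.328374
e^{−rT} = e^{−0.0101·1.6365} = 0.983607
N(d₁) = 0.759909,  N(d₂) = 0.628686
Call price V = S·N(d₁) − K·e^{−rT}·N(d₂) = 42.007785 − 28.587689 = 13.420096
φ(d₁) = (1/√(2π))·e^{−d₁²/2} = 0.310937
Θ = −S·φ(d₁)·σ/(2√T) − r·K·e^{−rT}·N(d₂) = −1.983212 − 0.288736 = -2.271948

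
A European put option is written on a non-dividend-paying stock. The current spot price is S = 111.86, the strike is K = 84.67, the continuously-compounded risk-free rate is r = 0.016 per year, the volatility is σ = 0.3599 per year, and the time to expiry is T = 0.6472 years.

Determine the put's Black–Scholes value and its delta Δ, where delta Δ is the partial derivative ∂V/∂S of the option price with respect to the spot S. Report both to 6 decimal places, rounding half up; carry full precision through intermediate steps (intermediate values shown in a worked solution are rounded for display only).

price = 2.330633
Δ = -0.126649

σ√T = 0.3599·√0.6472 = 0.289535
d₁ = (ln(S/K) + (r+σ²/2)T) / (σ√T) = (ln(111.86/84.67) + (0.016+0.3599²/2)·0.6472) / 0.289535 = (0.278487 + 0.052270) / 0.289535 = 1.142374
d₂ = d₁ − σ√T = 1.142374 − 0.289535 = 0.852839
e^{−rT} = e^{−0.016·0.6472} = 0.989698
N(−d₁) = 0.126649,  N(−d₂) = 0.196874
Put price V = K·e^{−rT}·N(−d₂) − S·N(−d₁) = 16.497629 − 14.166996 = 2.330633
Δ = −N(−d₁) = -0.126649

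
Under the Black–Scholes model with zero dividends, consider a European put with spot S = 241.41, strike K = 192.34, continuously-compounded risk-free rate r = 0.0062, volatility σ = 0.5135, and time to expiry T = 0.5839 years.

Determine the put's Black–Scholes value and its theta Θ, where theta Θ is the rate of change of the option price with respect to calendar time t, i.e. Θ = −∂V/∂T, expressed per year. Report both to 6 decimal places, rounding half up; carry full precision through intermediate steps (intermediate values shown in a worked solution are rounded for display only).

σ√T = 0.5135·√0.5839 = 0.392383
d₁ = (ln(S/K) + (r+σ²/2)T) / (σ√T) = (ln(241.41/192.34) + (0.0062+0.5135²/2)·0.5839) / 0.392383 = (0.227232 + 0.080602) / 0.392383 = 0.784526
d₂ = d₁ − σ√T = 0.784526 − 0.392383 = 0.392143
e^{−rT} = e^{−0.0062·0.5839} = 0.996386
N(−d₁) = 0.216366,  N(−d₂) = 0.347476
Put price V = K·e^{−rT}·N(−d₂) − S·N(−d₁) = 66.592045 − 52.232861 = 14.359184
φ(d₁) = (1/√(2π))·e^{−d₁²/2} = 0.293265
Θ = −S·φ(d₁)·σ/(2√T) + r·K·e^{−rT}·N(−d₂) = −23.787923 + 0.412871 = -23.375053

price = 14.359184
Θ = -23.375053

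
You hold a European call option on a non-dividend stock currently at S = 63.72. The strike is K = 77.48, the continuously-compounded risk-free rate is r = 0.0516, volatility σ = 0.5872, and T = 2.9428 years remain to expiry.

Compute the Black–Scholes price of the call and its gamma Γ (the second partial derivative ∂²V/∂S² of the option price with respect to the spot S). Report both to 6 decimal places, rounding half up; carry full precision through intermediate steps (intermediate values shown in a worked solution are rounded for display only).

σ√T = 0.5872·√2.9428 = 1.007318
d₁ = (ln(S/K) + (r+σ²/2)T) / (σ√T) = (ln(63.72/77.48) + (0.0516+0.5872²/2)·2.9428) / 1.007318 = (-0.195521 + 0.659193) / 1.007318 = 0.460303
d₂ = d₁ − σ√T = 0.460303 − 1.007318 = -0.547014
e^{−rT} = e^{−0.0516·2.9428} = 0.859118
N(d₁) = 0.677351,  N(d₂) = 0.292184
Call price V = S·N(d₁) − K·e^{−rT}·N(d₂) = 43.160786 − 19.449109 = 23.711677
φ(d₁) = (1/√(2π))·e^{−d₁²/2} = 0.358840
Γ = φ(d₁) / (S·σ·√T) = 0.005591

price = 23.711677
Γ = 0.005591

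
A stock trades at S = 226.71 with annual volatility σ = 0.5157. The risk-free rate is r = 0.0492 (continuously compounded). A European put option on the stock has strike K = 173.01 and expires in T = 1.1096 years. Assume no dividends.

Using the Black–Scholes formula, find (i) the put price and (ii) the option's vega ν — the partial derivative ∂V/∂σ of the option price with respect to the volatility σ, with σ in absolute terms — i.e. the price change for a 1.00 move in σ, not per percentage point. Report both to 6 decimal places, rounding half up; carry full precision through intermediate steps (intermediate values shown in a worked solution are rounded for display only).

price = 17.364771
ν = 65.268834

σ√T = 0.5157·√1.1096 = 0.543226
d₁ = (ln(S/K) + (r+σ²/2)T) / (σ√T) = (ln(226.71/173.01) + (0.0492+0.5157²/2)·1.1096) / 0.543226 = (0.270322 + 0.202139) / 0.543226 = 0.869734
d₂ = d₁ − σ√T = 0.869734 − 0.543226 = 0.326508
e^{−rT} = e^{−0.0492·1.1096} = 0.946871
N(−d₁) = 0.192223,  N(−d₂) = 0.372020
Put price V = K·e^{−rT}·N(−d₂) − S·N(−d₁) = 60.943646 − 43.578876 = 17.364771
φ(d₁) = (1/√(2π))·e^{−d₁²/2} = 0.273308
ν = S·φ(d₁)·√T = 65.268834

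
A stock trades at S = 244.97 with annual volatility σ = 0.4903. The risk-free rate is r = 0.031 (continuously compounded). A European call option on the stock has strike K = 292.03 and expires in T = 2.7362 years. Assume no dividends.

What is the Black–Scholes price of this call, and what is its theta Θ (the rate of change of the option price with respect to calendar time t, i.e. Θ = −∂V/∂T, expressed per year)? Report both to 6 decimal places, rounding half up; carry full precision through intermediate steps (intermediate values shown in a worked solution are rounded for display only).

price = 69.635415
Θ = -16.388156

σ√T = 0.4903·√2.7362 = 0.811028
d₁ = (ln(S/K) + (r+σ²/2)T) / (σ√T) = (ln(244.97/292.03) + (0.031+0.4903²/2)·2.7362) / 0.811028 = (-0.175721 + 0.413705) / 0.811028 = 0.293436
d₂ = d₁ − σ√T = 0.293436 − 0.811028 = -0.517592
e^{−rT} = e^{−0.031·2.7362} = 0.918676
N(d₁) = 0.615405,  N(d₂) = 0.302371
Call price V = S·N(d₁) − K·e^{−rT}·N(d₂) = 150.755871 − 81.120456 = 69.635415
φ(d₁) = (1/√(2π))·e^{−d₁²/2} = 0.382131
Θ = −S·φ(d₁)·σ/(2√T) − r·K·e^{−rT}·N(d₂) = −13.873422 − 2.514734 = -16.388156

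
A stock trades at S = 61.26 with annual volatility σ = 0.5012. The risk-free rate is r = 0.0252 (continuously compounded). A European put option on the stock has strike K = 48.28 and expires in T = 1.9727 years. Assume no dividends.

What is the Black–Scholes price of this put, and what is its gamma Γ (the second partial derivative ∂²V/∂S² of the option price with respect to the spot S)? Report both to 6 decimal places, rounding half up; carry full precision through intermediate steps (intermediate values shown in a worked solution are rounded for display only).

σ√T = 0.5012·√1.9727 = 0.703950
d₁ = (ln(S/K) + (r+σ²/2)T) / (σ√T) = (ln(61.26/48.28) + (0.0252+0.5012²/2)·1.9727) / 0.703950 = (0.238110 + 0.297485) / 0.703950 = 0.760842
d₂ = d₁ − σ√T = 0.760842 − 0.703950 = 0.056892
e^{−rT} = e^{−0.0252·1.9727} = 0.951503
N(−d₁) = 0.223376,  N(−d₂) = 0.477316
Put price V = K·e^{−rT}·N(−d₂) − S·N(−d₁) = 21.927200 − 13.684001 = 8.243199
φ(d₁) = (1/√(2π))·e^{−d₁²/2} = 0.298681
Γ = φ(d₁) / (S·σ·√T) = 0.006926

price = 8.243199
Γ = 0.006926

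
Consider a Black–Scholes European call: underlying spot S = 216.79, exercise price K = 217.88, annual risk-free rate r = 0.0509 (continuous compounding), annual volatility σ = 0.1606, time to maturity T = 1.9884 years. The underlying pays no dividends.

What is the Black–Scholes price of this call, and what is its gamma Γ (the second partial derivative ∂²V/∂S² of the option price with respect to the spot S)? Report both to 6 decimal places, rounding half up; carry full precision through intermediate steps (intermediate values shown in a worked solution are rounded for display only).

σ√T = 0.1606·√1.9884 = 0.226463
d₁ = (ln(S/K) + (r+σ²/2)T) / (σ√T) = (ln(216.79/217.88) + (0.0509+0.1606²/2)·1.9884) / 0.226463 = (-0.005015 + 0.126852) / 0.226463 = 0.537999
d₂ = d₁ − σ√T = 0.537999 − 0.226463 = 0.311536
e^{−rT} = e^{−0.0509·1.9884} = 0.903744
N(d₁) = 0.704711,  N(d₂) = 0.622304
Call price V = S·N(d₁) − K·e^{−rT}·N(d₂) = 152.774360 − 122.536336 = 30.238023
φ(d₁) = (1/√(2π))·e^{−d₁²/2} = 0.345190
Γ = φ(d₁) / (S·σ·√T) = 0.007031

price = 30.238023
Γ = 0.007031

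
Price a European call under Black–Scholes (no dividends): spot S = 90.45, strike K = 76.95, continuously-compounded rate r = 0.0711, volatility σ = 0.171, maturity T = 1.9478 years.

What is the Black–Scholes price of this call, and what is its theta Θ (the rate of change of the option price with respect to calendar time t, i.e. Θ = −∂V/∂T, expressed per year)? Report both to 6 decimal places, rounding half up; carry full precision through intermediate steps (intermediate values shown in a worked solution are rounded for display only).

price = 24.372209
Θ = -5.012885

σ√T = 0.171·√1.9478 = 0.238654
d₁ = (ln(S/K) + (r+σ²/2)T) / (σ√T) = (ln(90.45/76.95) + (0.0711+0.171²/2)·1.9478) / 0.238654 = (0.161641 + 0.166966) / 0.238654 = 1.376923
d₂ = d₁ − σ√T = 1.376923 − 0.238654 = 1.138269
e^{−rT} = e^{−0.0711·1.9478} = 0.870673
N(d₁) = 0.915732,  N(d₂) = 0.872496
Call price V = S·N(d₁) − K·e^{−rT}·N(d₂) = 82.827950 − 58.455741 = 24.372209
φ(d₁) = (1/√(2π))·e^{−d₁²/2} = 0.154603
Θ = −S·φ(d₁)·σ/(2√T) − r·K·e^{−rT}·N(d₂) = −0.856682 − 4.156203 = -5.012885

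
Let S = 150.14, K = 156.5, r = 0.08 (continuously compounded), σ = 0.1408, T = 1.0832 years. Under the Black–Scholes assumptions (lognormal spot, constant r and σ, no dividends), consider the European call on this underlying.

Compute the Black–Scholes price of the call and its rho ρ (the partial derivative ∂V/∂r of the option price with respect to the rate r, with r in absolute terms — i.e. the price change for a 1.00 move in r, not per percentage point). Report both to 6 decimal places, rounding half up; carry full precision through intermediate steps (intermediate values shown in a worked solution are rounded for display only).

σ√T = 0.1408·√1.0832 = 0.146540
d₁ = (ln(S/K) + (r+σ²/2)T) / (σ√T) = (ln(150.14/156.5) + (0.08+0.1408²/2)·1.0832) / 0.146540 = (-0.041488 + 0.097393) / 0.146540 = 0.381501
d₂ = d₁ − σ√T = 0.381501 − 0.146540 = 0.234960
e^{−rT} = e^{−0.08·1.0832} = 0.916992
N(d₁) = 0.648584,  N(d₂) = 0.592880
Call price V = S·N(d₁) − K·e^{−rT}·N(d₂) = 97.378418 − 85.083845 = 12.294572
ρ = K·T·e^{−rT}·N(d₂) = 92.162821

price = 12.294572
ρ = 92.162821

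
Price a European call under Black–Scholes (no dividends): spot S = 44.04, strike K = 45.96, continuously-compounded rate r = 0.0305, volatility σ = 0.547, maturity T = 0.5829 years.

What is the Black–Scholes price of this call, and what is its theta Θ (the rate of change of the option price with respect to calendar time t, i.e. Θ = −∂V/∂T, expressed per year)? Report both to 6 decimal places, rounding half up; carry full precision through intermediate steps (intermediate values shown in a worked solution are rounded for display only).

σ√T = 0.547·√0.5829 = 0.417623
d₁ = (ln(S/K) + (r+σ²/2)T) / (σ√T) = (ln(44.04/45.96) + (0.0305+0.547²/2)·0.5829) / 0.417623 = (-0.042673 + 0.104983) / 0.417623 = 0.149201
d₂ = d₁ − σ√T = 0.149201 − 0.417623 = -0.268422
e^{−rT} = e^{−0.0305·0.5829} = 0.982379
N(d₁) = 0.559302,  N(d₂) = 0.394187
Call price V = S·N(d₁) − K·e^{−rT}·N(d₂) = 24.631682 − 17.797604 = 6.834078
φ(d₁) = (1/√(2π))·e^{−d₁²/2} = 0.394526
Θ = −S·φ(d₁)·σ/(2√T) − r·K·e^{−rT}·N(d₂) = −6.224203 − 0.542827 = -6.767030

price = 6.834078
Θ = -6.767030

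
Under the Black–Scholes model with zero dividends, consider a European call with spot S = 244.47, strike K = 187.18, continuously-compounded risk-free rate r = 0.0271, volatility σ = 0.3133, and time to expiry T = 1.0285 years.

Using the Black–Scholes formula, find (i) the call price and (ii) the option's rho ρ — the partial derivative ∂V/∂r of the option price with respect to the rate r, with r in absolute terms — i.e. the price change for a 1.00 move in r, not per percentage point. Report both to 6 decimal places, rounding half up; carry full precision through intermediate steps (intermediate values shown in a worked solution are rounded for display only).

σ√T = 0.3133·√1.0285 = 0.317733
d₁ = (ln(S/K) + (r+σ²/2)T) / (σ√T) = (ln(244.47/187.18) + (0.0271+0.3133²/2)·1.0285) / 0.317733 = (0.267022 + 0.078350) / 0.317733 = 1.086986
d₂ = d₁ − σ√T = 1.086986 − 0.317733 = 0.769253
e^{−rT} = e^{−0.0271·1.0285} = 0.972513
N(d₁) = 0.861478,  N(d₂) = 0.779128
Call price V = S·N(d₁) − K·e^{−rT}·N(d₂) = 210.605635 − 141.828535 = 68.777099
ρ = K·T·e^{−rT}·N(d₂) = 145.870649

price = 68.777099
ρ = 145.870649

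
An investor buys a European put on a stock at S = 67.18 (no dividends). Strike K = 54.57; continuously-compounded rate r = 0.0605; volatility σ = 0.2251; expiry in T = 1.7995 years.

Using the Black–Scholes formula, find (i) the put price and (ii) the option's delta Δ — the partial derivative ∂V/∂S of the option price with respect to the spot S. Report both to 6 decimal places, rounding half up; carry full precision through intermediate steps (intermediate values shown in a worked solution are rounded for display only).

price = 1.303262
Δ = -0.115071

σ√T = 0.2251·√1.7995 = 0.301961
d₁ = (ln(S/K) + (r+σ²/2)T) / (σ√T) = (ln(67.18/54.57) + (0.0605+0.2251²/2)·1.7995) / 0.301961 = (0.207891 + 0.154460) / 0.301961 = 1.199992
d₂ = d₁ − σ√T = 1.199992 − 0.301961 = 0.898031
e^{−rT} = e^{−0.0605·1.7995} = 0.896847
N(−d₁) = 0.115071,  N(−d₂) = 0.184584
Put price V = K·e^{−rT}·N(−d₂) − S·N(−d₁) = 9.033741 − 7.730479 = 1.303262
Δ = −N(−d₁) = -0.115071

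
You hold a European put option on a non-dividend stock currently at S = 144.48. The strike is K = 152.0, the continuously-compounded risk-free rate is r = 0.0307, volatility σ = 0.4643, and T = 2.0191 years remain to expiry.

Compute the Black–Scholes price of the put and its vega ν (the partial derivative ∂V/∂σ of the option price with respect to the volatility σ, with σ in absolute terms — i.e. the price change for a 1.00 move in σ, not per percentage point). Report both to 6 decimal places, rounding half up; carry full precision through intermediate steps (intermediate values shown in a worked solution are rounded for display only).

σ√T = 0.4643·√2.0191 = 0.659747
d₁ = (ln(S/K) + (r+σ²/2)T) / (σ√T) = (ln(144.48/152.0) + (0.0307+0.4643²/2)·2.0191) / 0.659747 = (-0.050739 + 0.279620) / 0.659747 = 0.346921
d₂ = d₁ − σ√T = 0.346921 − 0.659747 = -0.312826
e^{−rT} = e^{−0.0307·2.0191} = 0.939896
N(−d₁) = 0.364325,  N(−d₂) = 0.622794
Put price V = K·e^{−rT}·N(−d₂) − S·N(−d₁) = 88.974887 − 52.637726 = 36.337161
φ(d₁) = (1/√(2π))·e^{−d₁²/2} = 0.375643
ν = S·φ(d₁)·√T = 77.119133

price = 36.337161
ν = 77.119133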